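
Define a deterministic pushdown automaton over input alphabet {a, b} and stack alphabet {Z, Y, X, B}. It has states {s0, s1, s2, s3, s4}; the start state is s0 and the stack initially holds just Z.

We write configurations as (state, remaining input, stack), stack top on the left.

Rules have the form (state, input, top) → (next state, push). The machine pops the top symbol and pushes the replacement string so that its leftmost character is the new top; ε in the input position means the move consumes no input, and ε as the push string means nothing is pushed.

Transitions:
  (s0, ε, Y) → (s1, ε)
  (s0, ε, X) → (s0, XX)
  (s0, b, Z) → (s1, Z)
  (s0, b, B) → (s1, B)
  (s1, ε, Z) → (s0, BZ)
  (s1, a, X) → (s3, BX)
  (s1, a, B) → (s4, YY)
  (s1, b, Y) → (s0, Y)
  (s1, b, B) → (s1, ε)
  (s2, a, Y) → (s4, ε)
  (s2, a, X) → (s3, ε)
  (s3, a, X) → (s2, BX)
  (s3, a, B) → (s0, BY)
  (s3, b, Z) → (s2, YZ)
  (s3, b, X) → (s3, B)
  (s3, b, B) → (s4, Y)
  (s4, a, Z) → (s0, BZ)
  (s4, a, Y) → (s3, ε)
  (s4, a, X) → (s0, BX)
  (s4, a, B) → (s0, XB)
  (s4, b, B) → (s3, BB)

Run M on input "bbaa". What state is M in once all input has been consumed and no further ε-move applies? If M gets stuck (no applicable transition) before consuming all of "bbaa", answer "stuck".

s3

(s0, bbaa, Z)
  read b, top Z: go to s1, push Z → (s1, baa, Z)
  ε-move, top Z: go to s0, push BZ → (s0, baa, BZ)
  read b, top B: go to s1, push B → (s1, aa, BZ)
  read a, top B: go to s4, push YY → (s4, a, YYZ)
  read a, top Y: go to s3, push ε → (s3, ε, YZ)
All input consumed; M is in state s3.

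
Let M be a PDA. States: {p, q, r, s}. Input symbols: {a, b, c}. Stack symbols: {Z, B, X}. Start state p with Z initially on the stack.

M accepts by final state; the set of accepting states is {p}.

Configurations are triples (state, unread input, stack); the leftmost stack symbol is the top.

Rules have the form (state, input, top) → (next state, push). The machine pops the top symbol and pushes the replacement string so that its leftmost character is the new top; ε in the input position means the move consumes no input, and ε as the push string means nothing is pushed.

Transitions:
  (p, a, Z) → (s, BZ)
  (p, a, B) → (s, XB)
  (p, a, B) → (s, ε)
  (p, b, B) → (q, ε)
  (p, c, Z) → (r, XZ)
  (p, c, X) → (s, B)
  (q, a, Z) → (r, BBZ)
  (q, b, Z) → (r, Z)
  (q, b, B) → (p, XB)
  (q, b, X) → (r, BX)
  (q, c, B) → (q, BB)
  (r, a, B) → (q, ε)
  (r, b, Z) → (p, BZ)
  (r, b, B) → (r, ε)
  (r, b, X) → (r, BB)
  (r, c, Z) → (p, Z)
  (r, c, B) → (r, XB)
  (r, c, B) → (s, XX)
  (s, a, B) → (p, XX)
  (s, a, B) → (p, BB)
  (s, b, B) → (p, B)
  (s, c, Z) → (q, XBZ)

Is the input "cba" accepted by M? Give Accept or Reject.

No computation consumes all input and reaches a final state.

Reject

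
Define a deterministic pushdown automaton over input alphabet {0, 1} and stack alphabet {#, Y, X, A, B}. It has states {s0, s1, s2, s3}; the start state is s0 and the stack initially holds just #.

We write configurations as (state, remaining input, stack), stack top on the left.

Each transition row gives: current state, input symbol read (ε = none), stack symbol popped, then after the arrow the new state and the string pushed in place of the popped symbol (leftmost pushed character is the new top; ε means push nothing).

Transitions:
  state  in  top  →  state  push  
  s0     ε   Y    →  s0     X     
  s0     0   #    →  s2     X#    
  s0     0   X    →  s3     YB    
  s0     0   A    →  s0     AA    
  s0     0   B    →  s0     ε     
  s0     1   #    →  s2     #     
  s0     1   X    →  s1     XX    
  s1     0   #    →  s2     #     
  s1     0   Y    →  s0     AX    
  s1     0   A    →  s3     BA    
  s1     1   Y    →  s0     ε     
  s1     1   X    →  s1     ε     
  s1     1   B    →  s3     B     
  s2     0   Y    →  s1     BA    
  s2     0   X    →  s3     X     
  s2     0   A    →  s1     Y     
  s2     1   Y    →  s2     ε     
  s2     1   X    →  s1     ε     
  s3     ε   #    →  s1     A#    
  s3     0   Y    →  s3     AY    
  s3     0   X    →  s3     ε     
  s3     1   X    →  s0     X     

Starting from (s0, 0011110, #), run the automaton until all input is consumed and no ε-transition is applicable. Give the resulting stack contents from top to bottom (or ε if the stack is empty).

#

(s0, 0011110, #)
  read 0, top #: go to s2, push X# → (s2, 011110, X#)
  read 0, top X: go to s3, push X → (s3, 11110, X#)
  read 1, top X: go to s0, push X → (s0, 1110, X#)
  read 1, top X: go to s1, push XX → (s1, 110, XX#)
  read 1, top X: go to s1, push ε → (s1, 10, X#)
  read 1, top X: go to s1, push ε → (s1, 0, #)
  read 0, top #: go to s2, push # → (s2, ε, #)
All input consumed in state s2 with stack #.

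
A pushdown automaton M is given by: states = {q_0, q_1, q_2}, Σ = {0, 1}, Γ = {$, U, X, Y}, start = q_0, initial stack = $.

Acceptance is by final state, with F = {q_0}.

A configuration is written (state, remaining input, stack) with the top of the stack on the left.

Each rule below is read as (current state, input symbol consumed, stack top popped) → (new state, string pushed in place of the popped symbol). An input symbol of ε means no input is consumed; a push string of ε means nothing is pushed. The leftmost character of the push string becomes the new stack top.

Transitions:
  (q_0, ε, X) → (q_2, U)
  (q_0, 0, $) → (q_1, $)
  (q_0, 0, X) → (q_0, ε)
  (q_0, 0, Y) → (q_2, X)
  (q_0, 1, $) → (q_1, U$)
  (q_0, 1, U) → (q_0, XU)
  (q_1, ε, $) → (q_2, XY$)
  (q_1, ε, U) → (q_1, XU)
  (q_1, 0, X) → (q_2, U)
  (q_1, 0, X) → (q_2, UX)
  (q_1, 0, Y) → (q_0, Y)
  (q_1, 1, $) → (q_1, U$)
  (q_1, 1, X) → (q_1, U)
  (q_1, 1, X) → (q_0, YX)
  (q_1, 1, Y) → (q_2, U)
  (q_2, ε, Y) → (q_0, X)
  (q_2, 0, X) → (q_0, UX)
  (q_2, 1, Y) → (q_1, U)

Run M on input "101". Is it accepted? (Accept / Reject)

Reject

No computation consumes all input and reaches a final state.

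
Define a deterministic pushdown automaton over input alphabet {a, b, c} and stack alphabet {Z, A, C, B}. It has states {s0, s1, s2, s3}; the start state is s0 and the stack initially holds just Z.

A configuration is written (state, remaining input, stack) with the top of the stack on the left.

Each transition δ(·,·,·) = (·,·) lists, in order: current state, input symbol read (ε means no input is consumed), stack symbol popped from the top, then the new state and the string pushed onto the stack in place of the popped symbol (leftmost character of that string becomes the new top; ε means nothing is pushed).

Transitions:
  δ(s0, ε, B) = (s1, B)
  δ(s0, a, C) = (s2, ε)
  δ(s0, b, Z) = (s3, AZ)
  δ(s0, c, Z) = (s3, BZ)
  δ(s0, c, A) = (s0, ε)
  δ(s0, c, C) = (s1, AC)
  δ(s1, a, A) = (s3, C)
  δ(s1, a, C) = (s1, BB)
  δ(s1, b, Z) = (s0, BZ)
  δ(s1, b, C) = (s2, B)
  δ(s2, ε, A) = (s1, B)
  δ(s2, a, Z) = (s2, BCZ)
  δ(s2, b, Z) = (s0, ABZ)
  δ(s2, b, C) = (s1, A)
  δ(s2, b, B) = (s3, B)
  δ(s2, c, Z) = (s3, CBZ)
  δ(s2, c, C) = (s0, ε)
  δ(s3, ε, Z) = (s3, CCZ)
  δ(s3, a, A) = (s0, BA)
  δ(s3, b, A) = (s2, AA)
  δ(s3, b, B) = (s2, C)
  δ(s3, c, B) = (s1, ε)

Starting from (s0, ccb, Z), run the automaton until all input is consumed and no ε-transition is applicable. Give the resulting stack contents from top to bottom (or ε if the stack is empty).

BZ

(s0, ccb, Z)
  read c, top Z: go to s3, push BZ → (s3, cb, BZ)
  read c, top B: go to s1, push ε → (s1, b, Z)
  read b, top Z: go to s0, push BZ → (s0, ε, BZ)
  ε-move, top B: go to s1, push B → (s1, ε, BZ)
All input consumed in state s1 with stack BZ.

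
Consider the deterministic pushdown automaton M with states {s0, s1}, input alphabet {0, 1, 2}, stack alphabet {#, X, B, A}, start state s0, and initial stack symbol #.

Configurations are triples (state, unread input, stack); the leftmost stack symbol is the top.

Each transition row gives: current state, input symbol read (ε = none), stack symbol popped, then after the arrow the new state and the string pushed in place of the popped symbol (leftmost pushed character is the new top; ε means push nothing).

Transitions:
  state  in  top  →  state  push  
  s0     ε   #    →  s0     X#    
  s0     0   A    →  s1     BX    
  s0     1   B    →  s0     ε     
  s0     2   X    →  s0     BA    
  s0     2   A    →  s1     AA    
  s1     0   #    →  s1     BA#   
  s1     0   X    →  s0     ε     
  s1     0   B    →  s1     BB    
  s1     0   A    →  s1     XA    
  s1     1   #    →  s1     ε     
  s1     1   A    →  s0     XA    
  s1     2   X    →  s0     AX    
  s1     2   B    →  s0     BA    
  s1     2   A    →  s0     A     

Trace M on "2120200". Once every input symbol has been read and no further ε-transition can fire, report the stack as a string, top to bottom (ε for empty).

(s0, 2120200, #)
  ε-move, top #: go to s0, push X# → (s0, 2120200, X#)
  read 2, top X: go to s0, push BA → (s0, 120200, BA#)
  read 1, top B: go to s0, push ε → (s0, 20200, A#)
  read 2, top A: go to s1, push AA → (s1, 0200, AA#)
  read 0, top A: go to s1, push XA → (s1, 200, XAA#)
  read 2, top X: go to s0, push AX → (s0, 00, AXAA#)
  read 0, top A: go to s1, push BX → (s1, 0, BXXAA#)
  read 0, top B: go to s1, push BB → (s1, ε, BBXXAA#)
All input consumed in state s1 with stack BBXXAA#.

BBXXAA#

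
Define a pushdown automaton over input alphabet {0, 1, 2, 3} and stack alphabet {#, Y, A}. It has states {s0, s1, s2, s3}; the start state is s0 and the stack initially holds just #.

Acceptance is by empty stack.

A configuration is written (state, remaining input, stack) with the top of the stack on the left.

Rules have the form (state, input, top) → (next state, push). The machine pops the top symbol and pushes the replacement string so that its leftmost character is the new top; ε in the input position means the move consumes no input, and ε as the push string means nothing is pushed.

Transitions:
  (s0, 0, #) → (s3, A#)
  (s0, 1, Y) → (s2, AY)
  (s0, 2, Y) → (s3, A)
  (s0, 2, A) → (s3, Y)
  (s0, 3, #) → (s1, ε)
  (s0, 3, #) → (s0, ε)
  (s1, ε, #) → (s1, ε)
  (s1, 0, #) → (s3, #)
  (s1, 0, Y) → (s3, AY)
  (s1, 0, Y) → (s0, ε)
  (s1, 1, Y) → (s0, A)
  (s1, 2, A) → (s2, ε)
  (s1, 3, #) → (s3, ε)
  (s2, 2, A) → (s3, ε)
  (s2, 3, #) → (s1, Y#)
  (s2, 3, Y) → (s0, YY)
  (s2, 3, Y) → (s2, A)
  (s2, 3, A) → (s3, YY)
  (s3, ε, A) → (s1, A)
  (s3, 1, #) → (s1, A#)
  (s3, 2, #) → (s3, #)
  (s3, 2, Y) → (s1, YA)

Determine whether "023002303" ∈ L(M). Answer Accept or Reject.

One accepting computation: (s0, 023002303, #) ⊢ (s3, 23002303, A#) ⊢ (s1, 23002303, A#) ⊢ (s2, 3002303, #) ⊢ (s1, 002303, Y#) ⊢ (s0, 02303, #) ⊢ (s3, 2303, A#) ⊢ (s1, 2303, A#) ⊢ (s2, 303, #) ⊢ (s1, 03, Y#) ⊢ (s0, 3, #) ⊢ (s1, ε, ε)
All input consumed and the stack is empty.

Accept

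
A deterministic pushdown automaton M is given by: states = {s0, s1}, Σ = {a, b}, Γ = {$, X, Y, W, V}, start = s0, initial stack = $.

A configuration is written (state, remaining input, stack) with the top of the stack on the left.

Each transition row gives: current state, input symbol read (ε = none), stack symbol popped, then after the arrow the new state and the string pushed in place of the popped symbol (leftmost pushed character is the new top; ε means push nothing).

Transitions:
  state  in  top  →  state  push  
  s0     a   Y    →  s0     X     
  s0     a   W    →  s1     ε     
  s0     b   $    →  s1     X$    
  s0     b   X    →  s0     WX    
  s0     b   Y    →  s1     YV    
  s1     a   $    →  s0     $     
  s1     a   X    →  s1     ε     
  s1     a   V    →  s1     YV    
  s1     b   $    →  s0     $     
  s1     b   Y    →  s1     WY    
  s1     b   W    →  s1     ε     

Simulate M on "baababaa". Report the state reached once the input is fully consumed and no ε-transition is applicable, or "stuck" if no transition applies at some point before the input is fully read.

stuck

(s0, baababaa, $)
  read b, top $: go to s1, push X$ → (s1, aababaa, X$)
  read a, top X: go to s1, push ε → (s1, ababaa, $)
  read a, top $: go to s0, push $ → (s0, babaa, $)
  read b, top $: go to s1, push X$ → (s1, abaa, X$)
  read a, top X: go to s1, push ε → (s1, baa, $)
  read b, top $: go to s0, push $ → (s0, aa, $)
No transition for (s0, a, top $); M blocks with input aa remaining.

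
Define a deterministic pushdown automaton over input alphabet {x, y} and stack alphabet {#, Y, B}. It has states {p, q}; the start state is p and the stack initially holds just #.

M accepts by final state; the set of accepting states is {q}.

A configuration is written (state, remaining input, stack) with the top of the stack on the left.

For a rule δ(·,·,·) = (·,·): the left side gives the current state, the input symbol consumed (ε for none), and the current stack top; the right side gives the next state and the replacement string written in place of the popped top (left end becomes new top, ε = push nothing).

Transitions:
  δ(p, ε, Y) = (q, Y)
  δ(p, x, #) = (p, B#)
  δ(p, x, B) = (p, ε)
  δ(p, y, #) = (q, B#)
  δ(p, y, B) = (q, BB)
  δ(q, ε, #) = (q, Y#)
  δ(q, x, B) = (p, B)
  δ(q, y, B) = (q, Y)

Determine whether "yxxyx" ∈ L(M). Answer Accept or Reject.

(p, yxxyx, #)
  read y, top #: go to q, push B# → (q, xxyx, B#)
  read x, top B: go to p, push B → (p, xyx, B#)
  read x, top B: go to p, push ε → (p, yx, #)
  read y, top #: go to q, push B# → (q, x, B#)
  read x, top B: go to p, push B → (p, ε, B#)
All input consumed; state p ∉ F and no further ε-move applies.

Reject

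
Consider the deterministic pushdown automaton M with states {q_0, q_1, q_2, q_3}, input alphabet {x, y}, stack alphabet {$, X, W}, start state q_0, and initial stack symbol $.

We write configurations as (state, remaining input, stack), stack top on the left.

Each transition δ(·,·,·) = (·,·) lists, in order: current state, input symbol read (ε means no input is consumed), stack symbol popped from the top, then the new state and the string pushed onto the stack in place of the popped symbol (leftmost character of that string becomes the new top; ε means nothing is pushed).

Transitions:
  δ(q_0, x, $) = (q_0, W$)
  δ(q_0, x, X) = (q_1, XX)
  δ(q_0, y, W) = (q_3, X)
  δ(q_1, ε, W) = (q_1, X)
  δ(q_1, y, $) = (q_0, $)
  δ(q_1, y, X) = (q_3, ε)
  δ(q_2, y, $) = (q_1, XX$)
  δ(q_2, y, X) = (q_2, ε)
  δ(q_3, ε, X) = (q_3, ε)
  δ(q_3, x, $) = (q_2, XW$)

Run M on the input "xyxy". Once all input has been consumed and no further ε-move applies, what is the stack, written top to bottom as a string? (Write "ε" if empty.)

W$

(q_0, xyxy, $) ⊢ (q_0, yxy, W$) ⊢ (q_3, xy, X$) ⊢ (q_3, xy, $) ⊢ (q_2, y, XW$) ⊢ (q_2, ε, W$)
All input consumed in state q_2 with stack W$.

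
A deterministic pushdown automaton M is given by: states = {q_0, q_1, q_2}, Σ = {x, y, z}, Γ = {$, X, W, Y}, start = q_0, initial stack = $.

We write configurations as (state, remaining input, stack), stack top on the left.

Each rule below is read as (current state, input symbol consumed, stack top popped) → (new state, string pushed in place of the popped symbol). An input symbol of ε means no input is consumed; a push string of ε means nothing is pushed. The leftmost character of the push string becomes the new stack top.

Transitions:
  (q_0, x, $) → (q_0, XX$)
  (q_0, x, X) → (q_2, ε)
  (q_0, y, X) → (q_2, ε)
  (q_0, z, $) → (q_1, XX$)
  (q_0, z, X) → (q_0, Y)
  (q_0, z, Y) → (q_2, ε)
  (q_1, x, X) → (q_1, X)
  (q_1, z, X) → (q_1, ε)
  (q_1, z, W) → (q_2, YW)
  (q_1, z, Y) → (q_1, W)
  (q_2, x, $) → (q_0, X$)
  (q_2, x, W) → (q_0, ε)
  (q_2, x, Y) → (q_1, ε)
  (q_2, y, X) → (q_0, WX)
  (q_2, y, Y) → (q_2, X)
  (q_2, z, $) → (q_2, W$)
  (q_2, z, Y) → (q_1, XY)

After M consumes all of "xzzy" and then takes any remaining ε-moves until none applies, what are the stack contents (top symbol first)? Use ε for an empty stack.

(q_0, xzzy, $)
  read x, top $: go to q_0, push XX$ → (q_0, zzy, XX$)
  read z, top X: go to q_0, push Y → (q_0, zy, YX$)
  read z, top Y: go to q_2, push ε → (q_2, y, X$)
  read y, top X: go to q_0, push WX → (q_0, ε, WX$)
All input consumed in state q_0 with stack WX$.

WX$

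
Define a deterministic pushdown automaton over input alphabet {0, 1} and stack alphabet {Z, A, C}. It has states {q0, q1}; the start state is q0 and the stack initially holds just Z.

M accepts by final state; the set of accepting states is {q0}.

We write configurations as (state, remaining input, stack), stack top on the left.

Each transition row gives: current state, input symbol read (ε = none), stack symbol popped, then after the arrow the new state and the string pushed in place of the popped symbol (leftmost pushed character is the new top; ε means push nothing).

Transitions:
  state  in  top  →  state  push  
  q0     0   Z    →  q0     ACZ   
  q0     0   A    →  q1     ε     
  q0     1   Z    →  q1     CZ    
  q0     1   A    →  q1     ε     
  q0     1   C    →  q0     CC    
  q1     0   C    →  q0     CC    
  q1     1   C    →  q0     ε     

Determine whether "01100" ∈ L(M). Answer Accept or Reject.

Reject

(q0, 01100, Z)
  read 0, top Z: go to q0, push ACZ → (q0, 1100, ACZ)
  read 1, top A: go to q1, push ε → (q1, 100, CZ)
  read 1, top C: go to q0, push ε → (q0, 00, Z)
  read 0, top Z: go to q0, push ACZ → (q0, 0, ACZ)
  read 0, top A: go to q1, push ε → (q1, ε, CZ)
All input consumed; state q1 ∉ F and no further ε-move applies.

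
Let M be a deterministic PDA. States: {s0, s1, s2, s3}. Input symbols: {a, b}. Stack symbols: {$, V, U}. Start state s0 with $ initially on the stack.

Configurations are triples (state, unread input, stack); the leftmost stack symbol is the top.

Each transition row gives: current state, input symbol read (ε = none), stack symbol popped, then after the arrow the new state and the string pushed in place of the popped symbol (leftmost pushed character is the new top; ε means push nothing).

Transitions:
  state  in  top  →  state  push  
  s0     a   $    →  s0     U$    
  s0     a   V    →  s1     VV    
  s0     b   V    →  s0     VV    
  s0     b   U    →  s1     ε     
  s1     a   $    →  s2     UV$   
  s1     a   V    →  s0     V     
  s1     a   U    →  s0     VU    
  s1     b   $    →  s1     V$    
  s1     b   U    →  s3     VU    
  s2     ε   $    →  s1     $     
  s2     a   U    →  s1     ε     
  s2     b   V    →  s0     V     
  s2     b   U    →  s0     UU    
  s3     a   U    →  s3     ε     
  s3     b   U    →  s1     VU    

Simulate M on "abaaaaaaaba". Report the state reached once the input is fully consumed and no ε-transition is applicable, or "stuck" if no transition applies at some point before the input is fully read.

(s0, abaaaaaaaba, $)
  read a, top $: go to s0, push U$ → (s0, baaaaaaaba, U$)
  read b, top U: go to s1, push ε → (s1, aaaaaaaba, $)
  read a, top $: go to s2, push UV$ → (s2, aaaaaaba, UV$)
  read a, top U: go to s1, push ε → (s1, aaaaaba, V$)
  read a, top V: go to s0, push V → (s0, aaaaba, V$)
  read a, top V: go to s1, push VV → (s1, aaaba, VV$)
  read a, top V: go to s0, push V → (s0, aaba, VV$)
  read a, top V: go to s1, push VV → (s1, aba, VVV$)
  read a, top V: go to s0, push V → (s0, ba, VVV$)
  read b, top V: go to s0, push VV → (s0, a, VVVV$)
  read a, top V: go to s1, push VV → (s1, ε, VVVVV$)
All input consumed; M is in state s1.

s1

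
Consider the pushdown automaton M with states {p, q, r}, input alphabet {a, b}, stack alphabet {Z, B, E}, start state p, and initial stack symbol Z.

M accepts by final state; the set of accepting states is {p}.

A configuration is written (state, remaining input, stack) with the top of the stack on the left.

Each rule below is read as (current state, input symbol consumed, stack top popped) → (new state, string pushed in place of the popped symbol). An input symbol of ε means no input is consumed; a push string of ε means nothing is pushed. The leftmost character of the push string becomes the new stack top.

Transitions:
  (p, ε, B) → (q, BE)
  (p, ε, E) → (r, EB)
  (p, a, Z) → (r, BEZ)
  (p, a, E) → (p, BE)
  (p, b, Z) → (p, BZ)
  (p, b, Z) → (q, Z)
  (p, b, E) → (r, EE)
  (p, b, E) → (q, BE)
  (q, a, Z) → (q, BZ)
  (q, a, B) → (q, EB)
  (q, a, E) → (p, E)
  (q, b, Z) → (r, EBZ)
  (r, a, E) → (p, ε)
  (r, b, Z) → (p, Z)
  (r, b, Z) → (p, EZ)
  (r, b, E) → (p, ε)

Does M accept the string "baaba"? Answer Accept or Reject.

Accept

One accepting computation: (p, baaba, Z) ⊢ (p, aaba, BZ) ⊢ (q, aaba, BEZ) ⊢ (q, aba, EBEZ) ⊢ (p, ba, EBEZ) ⊢ (r, a, EEBEZ) ⊢ (p, ε, EBEZ)
All input consumed and state p ∈ F.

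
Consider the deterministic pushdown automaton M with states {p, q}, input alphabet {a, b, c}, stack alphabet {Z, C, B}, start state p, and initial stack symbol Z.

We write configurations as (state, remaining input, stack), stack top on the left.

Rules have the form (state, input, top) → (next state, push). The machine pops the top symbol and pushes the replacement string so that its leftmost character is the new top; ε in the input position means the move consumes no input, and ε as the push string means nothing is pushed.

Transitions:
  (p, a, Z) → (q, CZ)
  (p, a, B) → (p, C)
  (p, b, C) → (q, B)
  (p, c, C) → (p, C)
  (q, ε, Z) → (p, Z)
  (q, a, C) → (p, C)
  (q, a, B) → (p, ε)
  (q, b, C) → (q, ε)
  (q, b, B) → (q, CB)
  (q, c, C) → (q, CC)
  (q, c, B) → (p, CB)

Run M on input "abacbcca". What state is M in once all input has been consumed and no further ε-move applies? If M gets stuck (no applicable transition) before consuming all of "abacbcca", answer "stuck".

p

(p, abacbcca, Z) ⊢ (q, bacbcca, CZ) ⊢ (q, acbcca, Z) ⊢ (p, acbcca, Z) ⊢ (q, cbcca, CZ) ⊢ (q, bcca, CCZ) ⊢ (q, cca, CZ) ⊢ (q, ca, CCZ) ⊢ (q, a, CCCZ) ⊢ (p, ε, CCCZ)
All input consumed; M is in state p.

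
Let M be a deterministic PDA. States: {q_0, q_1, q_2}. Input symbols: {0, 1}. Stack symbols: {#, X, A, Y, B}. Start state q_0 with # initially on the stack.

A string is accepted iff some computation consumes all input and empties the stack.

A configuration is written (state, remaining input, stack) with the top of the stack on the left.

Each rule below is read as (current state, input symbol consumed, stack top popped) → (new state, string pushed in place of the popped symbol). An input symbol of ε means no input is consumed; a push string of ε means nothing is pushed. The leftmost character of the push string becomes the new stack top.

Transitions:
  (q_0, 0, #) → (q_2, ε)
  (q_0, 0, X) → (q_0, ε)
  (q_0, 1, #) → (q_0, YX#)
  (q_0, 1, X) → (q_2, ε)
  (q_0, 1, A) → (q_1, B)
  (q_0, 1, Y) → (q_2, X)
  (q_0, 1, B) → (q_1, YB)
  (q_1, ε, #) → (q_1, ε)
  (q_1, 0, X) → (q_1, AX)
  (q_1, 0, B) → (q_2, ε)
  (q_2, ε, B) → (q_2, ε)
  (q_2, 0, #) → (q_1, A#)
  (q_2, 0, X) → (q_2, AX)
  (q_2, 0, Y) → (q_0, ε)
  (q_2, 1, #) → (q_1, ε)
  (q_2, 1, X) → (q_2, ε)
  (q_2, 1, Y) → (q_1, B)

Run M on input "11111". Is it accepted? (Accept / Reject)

(q_0, 11111, #) ⊢ (q_0, 1111, YX#) ⊢ (q_2, 111, XX#) ⊢ (q_2, 11, X#) ⊢ (q_2, 1, #) ⊢ (q_1, ε, ε)
All input consumed and the stack is empty.

Accept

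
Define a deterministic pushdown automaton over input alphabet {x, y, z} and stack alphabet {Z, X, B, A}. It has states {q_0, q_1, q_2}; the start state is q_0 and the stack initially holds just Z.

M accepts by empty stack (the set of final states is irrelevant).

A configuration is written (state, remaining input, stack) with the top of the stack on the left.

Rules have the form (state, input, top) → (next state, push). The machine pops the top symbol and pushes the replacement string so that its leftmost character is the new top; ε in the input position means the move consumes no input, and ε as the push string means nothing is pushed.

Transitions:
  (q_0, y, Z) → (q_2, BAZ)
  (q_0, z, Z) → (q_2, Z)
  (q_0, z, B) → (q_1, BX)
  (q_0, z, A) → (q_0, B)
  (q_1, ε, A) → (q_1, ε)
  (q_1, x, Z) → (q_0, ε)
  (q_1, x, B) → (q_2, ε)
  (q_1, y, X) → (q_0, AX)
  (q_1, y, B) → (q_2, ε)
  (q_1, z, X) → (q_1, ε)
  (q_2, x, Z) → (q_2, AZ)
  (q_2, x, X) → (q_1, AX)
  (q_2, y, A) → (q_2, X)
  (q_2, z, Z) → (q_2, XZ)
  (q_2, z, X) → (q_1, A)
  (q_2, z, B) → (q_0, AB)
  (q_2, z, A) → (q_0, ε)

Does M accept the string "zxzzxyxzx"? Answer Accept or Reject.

Accept

(q_0, zxzzxyxzx, Z)
  read z, top Z: go to q_2, push Z → (q_2, xzzxyxzx, Z)
  read x, top Z: go to q_2, push AZ → (q_2, zzxyxzx, AZ)
  read z, top A: go to q_0, push ε → (q_0, zxyxzx, Z)
  read z, top Z: go to q_2, push Z → (q_2, xyxzx, Z)
  read x, top Z: go to q_2, push AZ → (q_2, yxzx, AZ)
  read y, top A: go to q_2, push X → (q_2, xzx, XZ)
  read x, top X: go to q_1, push AX → (q_1, zx, AXZ)
  ε-move, top A: go to q_1, push ε → (q_1, zx, XZ)
  read z, top X: go to q_1, push ε → (q_1, x, Z)
  read x, top Z: go to q_0, push ε → (q_0, ε, ε)
All input consumed and the stack is empty.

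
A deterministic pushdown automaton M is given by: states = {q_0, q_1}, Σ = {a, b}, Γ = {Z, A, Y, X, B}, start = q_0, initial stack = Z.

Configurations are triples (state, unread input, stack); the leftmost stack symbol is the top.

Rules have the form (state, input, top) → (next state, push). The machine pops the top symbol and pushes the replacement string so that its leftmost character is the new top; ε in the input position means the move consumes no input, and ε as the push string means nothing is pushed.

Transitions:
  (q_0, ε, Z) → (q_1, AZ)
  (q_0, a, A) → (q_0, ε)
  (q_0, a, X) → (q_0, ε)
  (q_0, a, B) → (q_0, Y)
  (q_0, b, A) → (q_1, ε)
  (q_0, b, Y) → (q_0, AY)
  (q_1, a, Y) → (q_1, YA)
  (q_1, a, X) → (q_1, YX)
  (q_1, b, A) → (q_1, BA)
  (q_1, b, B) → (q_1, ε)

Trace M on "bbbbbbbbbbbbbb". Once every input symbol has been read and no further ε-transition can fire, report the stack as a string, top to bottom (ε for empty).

AZ

(q_0, bbbbbbbbbbbbbb, Z) ⊢ (q_1, bbbbbbbbbbbbbb, AZ) ⊢ (q_1, bbbbbbbbbbbbb, BAZ) ⊢ (q_1, bbbbbbbbbbbb, AZ) ⊢ (q_1, bbbbbbbbbbb, BAZ) ⊢ (q_1, bbbbbbbbbb, AZ) ⊢ (q_1, bbbbbbbbb, BAZ) ⊢ (q_1, bbbbbbbb, AZ) ⊢ (q_1, bbbbbbb, BAZ) ⊢ (q_1, bbbbbb, AZ) ⊢ (q_1, bbbbb, BAZ) ⊢ (q_1, bbbb, AZ) ⊢ (q_1, bbb, BAZ) ⊢ (q_1, bb, AZ) ⊢ (q_1, b, BAZ) ⊢ (q_1, ε, AZ)
All input consumed in state q_1 with stack AZ.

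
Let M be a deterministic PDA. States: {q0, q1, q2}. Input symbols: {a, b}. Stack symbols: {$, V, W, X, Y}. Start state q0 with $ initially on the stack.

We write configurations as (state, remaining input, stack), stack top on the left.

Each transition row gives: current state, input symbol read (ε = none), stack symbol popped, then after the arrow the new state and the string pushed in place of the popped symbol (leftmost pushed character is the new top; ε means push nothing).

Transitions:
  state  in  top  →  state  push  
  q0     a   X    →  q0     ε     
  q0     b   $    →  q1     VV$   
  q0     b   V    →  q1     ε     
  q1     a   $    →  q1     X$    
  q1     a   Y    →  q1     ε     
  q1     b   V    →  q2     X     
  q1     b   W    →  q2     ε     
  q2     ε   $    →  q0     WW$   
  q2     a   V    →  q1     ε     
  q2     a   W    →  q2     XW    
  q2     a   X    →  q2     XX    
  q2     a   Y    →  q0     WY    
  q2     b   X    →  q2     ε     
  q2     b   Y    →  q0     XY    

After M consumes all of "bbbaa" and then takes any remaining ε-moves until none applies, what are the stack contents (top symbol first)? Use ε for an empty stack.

(q0, bbbaa, $)
  read b, top $: go to q1, push VV$ → (q1, bbaa, VV$)
  read b, top V: go to q2, push X → (q2, baa, XV$)
  read b, top X: go to q2, push ε → (q2, aa, V$)
  read a, top V: go to q1, push ε → (q1, a, $)
  read a, top $: go to q1, push X$ → (q1, ε, X$)
All input consumed in state q1 with stack X$.

X$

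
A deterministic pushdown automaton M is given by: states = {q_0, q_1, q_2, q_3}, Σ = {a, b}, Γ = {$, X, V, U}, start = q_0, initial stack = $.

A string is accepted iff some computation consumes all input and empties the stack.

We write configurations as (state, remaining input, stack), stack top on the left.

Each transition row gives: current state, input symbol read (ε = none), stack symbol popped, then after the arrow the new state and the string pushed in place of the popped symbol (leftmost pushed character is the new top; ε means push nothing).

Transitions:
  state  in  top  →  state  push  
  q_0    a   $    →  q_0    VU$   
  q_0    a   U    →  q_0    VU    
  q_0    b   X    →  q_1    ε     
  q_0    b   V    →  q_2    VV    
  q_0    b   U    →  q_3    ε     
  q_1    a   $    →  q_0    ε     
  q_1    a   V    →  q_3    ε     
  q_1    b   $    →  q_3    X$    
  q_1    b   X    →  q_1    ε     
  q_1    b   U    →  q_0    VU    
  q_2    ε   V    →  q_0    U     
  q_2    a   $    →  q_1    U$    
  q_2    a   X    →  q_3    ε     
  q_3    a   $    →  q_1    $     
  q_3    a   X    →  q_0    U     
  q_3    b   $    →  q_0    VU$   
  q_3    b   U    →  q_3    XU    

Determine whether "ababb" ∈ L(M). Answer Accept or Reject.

Reject

(q_0, ababb, $) ⊢ (q_0, babb, VU$) ⊢ (q_2, abb, VVU$) ⊢ (q_0, abb, UVU$) ⊢ (q_0, bb, VUVU$) ⊢ (q_2, b, VVUVU$) ⊢ (q_0, b, UVUVU$) ⊢ (q_3, ε, VUVU$)
All input consumed; stack is VUVU$, not empty, and no further ε-move applies.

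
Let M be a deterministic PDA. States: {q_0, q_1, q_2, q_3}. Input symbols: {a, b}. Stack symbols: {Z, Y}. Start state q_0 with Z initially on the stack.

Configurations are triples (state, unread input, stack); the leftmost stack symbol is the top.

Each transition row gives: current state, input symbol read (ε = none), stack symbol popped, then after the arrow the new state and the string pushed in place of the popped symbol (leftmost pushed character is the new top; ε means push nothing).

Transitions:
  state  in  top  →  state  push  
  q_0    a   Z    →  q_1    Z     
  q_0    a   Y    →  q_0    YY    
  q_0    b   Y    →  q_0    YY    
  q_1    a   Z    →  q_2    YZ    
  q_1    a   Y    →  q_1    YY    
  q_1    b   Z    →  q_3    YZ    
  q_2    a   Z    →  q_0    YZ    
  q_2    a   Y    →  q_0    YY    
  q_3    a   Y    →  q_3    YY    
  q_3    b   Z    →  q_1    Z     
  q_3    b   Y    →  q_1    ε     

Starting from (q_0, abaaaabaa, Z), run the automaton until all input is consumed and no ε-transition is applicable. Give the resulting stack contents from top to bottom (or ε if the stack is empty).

YYYYYYZ

(q_0, abaaaabaa, Z)
  read a, top Z: go to q_1, push Z → (q_1, baaaabaa, Z)
  read b, top Z: go to q_3, push YZ → (q_3, aaaabaa, YZ)
  read a, top Y: go to q_3, push YY → (q_3, aaabaa, YYZ)
  read a, top Y: go to q_3, push YY → (q_3, aabaa, YYYZ)
  read a, top Y: go to q_3, push YY → (q_3, abaa, YYYYZ)
  read a, top Y: go to q_3, push YY → (q_3, baa, YYYYYZ)
  read b, top Y: go to q_1, push ε → (q_1, aa, YYYYZ)
  read a, top Y: go to q_1, push YY → (q_1, a, YYYYYZ)
  read a, top Y: go to q_1, push YY → (q_1, ε, YYYYYYZ)
All input consumed in state q_1 with stack YYYYYYZ.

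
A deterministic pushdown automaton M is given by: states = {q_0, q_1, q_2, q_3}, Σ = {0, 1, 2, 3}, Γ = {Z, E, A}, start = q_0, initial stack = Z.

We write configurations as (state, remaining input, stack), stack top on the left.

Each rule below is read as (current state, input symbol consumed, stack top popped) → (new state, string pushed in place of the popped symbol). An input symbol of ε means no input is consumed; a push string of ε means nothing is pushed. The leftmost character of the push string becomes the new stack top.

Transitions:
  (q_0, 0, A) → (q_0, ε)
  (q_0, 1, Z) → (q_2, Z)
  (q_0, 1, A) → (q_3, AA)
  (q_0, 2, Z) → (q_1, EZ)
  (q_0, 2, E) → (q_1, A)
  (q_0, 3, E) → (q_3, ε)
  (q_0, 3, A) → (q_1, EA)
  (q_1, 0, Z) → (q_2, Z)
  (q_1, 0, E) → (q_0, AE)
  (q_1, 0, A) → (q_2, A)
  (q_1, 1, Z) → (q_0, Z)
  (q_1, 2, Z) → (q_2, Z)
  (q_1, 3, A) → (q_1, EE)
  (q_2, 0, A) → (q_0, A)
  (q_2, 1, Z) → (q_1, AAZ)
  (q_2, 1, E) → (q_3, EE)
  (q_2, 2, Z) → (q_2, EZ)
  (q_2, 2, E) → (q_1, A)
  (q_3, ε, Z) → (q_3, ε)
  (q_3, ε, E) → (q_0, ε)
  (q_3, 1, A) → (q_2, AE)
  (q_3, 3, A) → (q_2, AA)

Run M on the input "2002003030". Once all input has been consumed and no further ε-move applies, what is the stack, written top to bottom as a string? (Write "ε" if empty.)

AEAEAZ

(q_0, 2002003030, Z)
  read 2, top Z: go to q_1, push EZ → (q_1, 002003030, EZ)
  read 0, top E: go to q_0, push AE → (q_0, 02003030, AEZ)
  read 0, top A: go to q_0, push ε → (q_0, 2003030, EZ)
  read 2, top E: go to q_1, push A → (q_1, 003030, AZ)
  read 0, top A: go to q_2, push A → (q_2, 03030, AZ)
  read 0, top A: go to q_0, push A → (q_0, 3030, AZ)
  read 3, top A: go to q_1, push EA → (q_1, 030, EAZ)
  read 0, top E: go to q_0, push AE → (q_0, 30, AEAZ)
  read 3, top A: go to q_1, push EA → (q_1, 0, EAEAZ)
  read 0, top E: go to q_0, push AE → (q_0, ε, AEAEAZ)
All input consumed in state q_0 with stack AEAEAZ.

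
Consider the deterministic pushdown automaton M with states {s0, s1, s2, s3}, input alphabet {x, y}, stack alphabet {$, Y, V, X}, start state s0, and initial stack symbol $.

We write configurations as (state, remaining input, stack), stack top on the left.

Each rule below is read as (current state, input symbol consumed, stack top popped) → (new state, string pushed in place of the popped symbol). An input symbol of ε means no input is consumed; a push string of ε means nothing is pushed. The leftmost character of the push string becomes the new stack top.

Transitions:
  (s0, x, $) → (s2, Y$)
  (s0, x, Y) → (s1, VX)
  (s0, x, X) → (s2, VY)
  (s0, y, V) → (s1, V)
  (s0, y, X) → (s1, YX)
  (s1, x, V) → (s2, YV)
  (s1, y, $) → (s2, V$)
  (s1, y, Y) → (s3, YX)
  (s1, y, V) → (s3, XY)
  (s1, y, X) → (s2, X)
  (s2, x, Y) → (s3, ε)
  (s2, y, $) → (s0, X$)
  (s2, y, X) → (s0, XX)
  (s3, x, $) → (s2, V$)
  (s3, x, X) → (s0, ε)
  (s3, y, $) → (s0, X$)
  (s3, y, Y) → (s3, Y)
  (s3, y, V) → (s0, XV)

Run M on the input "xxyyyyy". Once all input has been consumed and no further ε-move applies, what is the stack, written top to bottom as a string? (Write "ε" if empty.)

(s0, xxyyyyy, $)
  read x, top $: go to s2, push Y$ → (s2, xyyyyy, Y$)
  read x, top Y: go to s3, push ε → (s3, yyyyy, $)
  read y, top $: go to s0, push X$ → (s0, yyyy, X$)
  read y, top X: go to s1, push YX → (s1, yyy, YX$)
  read y, top Y: go to s3, push YX → (s3, yy, YXX$)
  read y, top Y: go to s3, push Y → (s3, y, YXX$)
  read y, top Y: go to s3, push Y → (s3, ε, YXX$)
All input consumed in state s3 with stack YXX$.

YXX$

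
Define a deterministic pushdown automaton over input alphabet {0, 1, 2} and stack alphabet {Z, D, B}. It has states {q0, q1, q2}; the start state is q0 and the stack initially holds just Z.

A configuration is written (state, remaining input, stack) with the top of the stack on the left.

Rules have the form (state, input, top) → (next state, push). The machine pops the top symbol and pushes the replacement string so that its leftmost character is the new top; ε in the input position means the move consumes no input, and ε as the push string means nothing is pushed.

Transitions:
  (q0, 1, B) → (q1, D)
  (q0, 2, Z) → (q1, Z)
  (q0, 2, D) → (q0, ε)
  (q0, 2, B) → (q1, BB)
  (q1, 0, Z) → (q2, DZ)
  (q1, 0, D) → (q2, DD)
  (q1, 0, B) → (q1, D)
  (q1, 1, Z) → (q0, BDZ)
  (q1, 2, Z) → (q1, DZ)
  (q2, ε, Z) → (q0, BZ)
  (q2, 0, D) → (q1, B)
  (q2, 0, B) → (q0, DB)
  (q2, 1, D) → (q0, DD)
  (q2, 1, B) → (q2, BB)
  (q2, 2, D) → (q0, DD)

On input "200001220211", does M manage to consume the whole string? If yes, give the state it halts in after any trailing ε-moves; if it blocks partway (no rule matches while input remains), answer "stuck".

stuck

(q0, 200001220211, Z)
  read 2, top Z: go to q1, push Z → (q1, 00001220211, Z)
  read 0, top Z: go to q2, push DZ → (q2, 0001220211, DZ)
  read 0, top D: go to q1, push B → (q1, 001220211, BZ)
  read 0, top B: go to q1, push D → (q1, 01220211, DZ)
  read 0, top D: go to q2, push DD → (q2, 1220211, DDZ)
  read 1, top D: go to q0, push DD → (q0, 220211, DDDZ)
  read 2, top D: go to q0, push ε → (q0, 20211, DDZ)
  read 2, top D: go to q0, push ε → (q0, 0211, DZ)
No transition for (q0, 0, top D); M blocks with input 0211 remaining.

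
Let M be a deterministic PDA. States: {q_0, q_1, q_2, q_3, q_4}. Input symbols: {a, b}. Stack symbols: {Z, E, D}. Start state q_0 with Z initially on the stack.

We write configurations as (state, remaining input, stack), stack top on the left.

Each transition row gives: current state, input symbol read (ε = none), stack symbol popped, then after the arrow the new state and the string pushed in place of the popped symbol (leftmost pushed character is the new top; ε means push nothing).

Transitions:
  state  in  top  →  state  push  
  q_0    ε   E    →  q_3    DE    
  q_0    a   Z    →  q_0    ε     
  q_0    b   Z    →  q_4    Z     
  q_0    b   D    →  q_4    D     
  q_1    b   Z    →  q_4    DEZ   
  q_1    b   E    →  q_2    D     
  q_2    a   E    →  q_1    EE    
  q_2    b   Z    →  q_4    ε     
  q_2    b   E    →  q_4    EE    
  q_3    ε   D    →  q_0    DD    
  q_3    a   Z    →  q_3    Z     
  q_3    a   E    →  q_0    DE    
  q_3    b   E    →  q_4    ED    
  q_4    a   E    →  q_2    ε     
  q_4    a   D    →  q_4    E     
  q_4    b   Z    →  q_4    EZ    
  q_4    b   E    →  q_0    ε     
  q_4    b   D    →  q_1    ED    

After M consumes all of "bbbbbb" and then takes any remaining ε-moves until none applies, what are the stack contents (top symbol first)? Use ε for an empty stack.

(q_0, bbbbbb, Z)
  read b, top Z: go to q_4, push Z → (q_4, bbbbb, Z)
  read b, top Z: go to q_4, push EZ → (q_4, bbbb, EZ)
  read b, top E: go to q_0, push ε → (q_0, bbb, Z)
  read b, top Z: go to q_4, push Z → (q_4, bb, Z)
  read b, top Z: go to q_4, push EZ → (q_4, b, EZ)
  read b, top E: go to q_0, push ε → (q_0, ε, Z)
All input consumed in state q_0 with stack Z.

Z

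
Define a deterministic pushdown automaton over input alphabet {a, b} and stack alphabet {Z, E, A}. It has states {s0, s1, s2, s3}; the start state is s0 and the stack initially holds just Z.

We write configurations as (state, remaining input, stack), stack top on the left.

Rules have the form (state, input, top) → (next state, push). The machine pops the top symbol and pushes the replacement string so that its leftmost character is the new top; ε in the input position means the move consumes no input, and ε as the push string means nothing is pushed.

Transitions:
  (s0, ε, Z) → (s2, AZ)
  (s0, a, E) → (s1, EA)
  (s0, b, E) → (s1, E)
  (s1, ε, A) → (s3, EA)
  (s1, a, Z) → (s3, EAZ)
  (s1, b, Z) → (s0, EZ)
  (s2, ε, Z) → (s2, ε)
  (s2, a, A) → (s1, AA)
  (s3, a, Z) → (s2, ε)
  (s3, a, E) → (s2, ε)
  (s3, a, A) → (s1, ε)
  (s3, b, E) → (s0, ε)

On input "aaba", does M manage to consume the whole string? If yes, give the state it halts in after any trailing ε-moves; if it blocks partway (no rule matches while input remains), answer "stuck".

(s0, aaba, Z)
  ε-move, top Z: go to s2, push AZ → (s2, aaba, AZ)
  read a, top A: go to s1, push AA → (s1, aba, AAZ)
  ε-move, top A: go to s3, push EA → (s3, aba, EAAZ)
  read a, top E: go to s2, push ε → (s2, ba, AAZ)
No transition for (s2, b, top A); M blocks with input ba remaining.

stuck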